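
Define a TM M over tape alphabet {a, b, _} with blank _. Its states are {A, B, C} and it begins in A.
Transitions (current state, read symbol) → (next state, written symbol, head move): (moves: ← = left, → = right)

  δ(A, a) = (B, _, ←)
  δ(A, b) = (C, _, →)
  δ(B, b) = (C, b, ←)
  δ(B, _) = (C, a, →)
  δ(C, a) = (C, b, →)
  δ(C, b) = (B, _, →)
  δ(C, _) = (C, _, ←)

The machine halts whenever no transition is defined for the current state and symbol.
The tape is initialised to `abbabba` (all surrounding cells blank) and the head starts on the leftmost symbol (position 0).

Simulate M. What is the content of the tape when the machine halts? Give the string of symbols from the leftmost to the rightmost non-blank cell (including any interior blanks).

a_abba

A | _[a]bbabba   read a → write _, move ←, go to B
B | [_]_bbabba   read _ → write a, move →, go to C
C | a[_]bbabba   read _ → write _, move ←, go to C
C | [a]_bbabba   read a → write b, move →, go to C
C | b[_]bbabba   read _ → write _, move ←, go to C
C | [b]_bbabba   read b → write _, move →, go to B
B | _[_]bbabba   read _ → write a, move →, go to C
C | _a[b]babba   read b → write _, move →, go to B
B | _a_[b]abba   read b → write b, move ←, go to C
C | _a[_]babba   read _ → write _, move ←, go to C
C | _[a]_babba   read a → write b, move →, go to C
C | _b[_]babba   read _ → write _, move ←, go to C
C | _[b]_babba   read b → write _, move →, go to B
B | __[_]babba   read _ → write a, move →, go to C
C | __a[b]abba   read b → write _, move →, go to B
B | __a_[a]bba
The non-blank tape span at halt is a_abba.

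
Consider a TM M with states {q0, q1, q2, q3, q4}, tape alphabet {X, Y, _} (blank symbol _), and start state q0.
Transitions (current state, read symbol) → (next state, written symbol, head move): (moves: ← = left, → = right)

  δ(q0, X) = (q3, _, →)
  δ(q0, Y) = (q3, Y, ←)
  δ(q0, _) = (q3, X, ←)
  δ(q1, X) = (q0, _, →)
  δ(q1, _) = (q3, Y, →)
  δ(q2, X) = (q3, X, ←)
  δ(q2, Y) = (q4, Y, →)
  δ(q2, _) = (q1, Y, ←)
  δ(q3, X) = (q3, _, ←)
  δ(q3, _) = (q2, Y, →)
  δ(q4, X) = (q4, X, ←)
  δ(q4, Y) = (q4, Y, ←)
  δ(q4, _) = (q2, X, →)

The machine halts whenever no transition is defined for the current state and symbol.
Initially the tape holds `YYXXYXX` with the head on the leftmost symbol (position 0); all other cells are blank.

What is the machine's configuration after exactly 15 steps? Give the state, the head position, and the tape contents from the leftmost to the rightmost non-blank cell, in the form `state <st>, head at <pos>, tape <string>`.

state q2, head at -3, tape Y_XYYYXXYXX

state=q0 head=0 tape=____[Y]YXXYXX   (q0,Y)→(q3,Y,←)
state=q3 head=-1 tape=___[_]YYXXYXX   (q3,_)→(q2,Y,→)
state=q2 head=0 tape=___Y[Y]YXXYXX   (q2,Y)→(q4,Y,→)
state=q4 head=1 tape=___YY[Y]XXYXX   (q4,Y)→(q4,Y,←)
state=q4 head=0 tape=___Y[Y]YXXYXX   (q4,Y)→(q4,Y,←)
state=q4 head=-1 tape=___[Y]YYXXYXX   (q4,Y)→(q4,Y,←)
state=q4 head=-2 tape=__[_]YYYXXYXX   (q4,_)→(q2,X,→)
state=q2 head=-1 tape=__X[Y]YYXXYXX   (q2,Y)→(q4,Y,→)
state=q4 head=0 tape=__XY[Y]YXXYXX   (q4,Y)→(q4,Y,←)
state=q4 head=-1 tape=__X[Y]YYXXYXX   (q4,Y)→(q4,Y,←)
state=q4 head=-2 tape=__[X]YYYXXYXX   (q4,X)→(q4,X,←)
state=q4 head=-3 tape=_[_]XYYYXXYXX   (q4,_)→(q2,X,→)
state=q2 head=-2 tape=_X[X]YYYXXYXX   (q2,X)→(q3,X,←)
state=q3 head=-3 tape=_[X]XYYYXXYXX   (q3,X)→(q3,_,←)
state=q3 head=-4 tape=[_]_XYYYXXYXX   (q3,_)→(q2,Y,→)
state=q2 head=-3 tape=Y[_]XYYYXXYXX
After 15 steps: state q2, head at -3, tape Y_XYYYXXYXX.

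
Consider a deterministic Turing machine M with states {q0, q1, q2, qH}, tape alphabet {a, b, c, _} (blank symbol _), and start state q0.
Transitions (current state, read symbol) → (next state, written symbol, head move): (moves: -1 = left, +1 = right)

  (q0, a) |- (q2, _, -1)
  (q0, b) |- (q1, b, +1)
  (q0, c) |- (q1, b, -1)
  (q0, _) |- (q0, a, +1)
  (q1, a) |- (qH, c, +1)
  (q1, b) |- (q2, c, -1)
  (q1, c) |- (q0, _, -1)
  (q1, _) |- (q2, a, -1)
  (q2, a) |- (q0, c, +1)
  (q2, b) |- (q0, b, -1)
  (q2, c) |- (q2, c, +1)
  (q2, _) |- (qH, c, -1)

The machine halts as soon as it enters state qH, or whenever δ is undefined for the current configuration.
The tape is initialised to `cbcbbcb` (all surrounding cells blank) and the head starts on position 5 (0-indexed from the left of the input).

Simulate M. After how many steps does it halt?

q0 | _cbcbb[c]b   read c → write b, move -1, go to q1
q1 | _cbcb[b]bb   read b → write c, move -1, go to q2
q2 | _cbc[b]cbb   read b → write b, move -1, go to q0
q0 | _cb[c]bcbb   read c → write b, move -1, go to q1
q1 | _c[b]bbcbb   read b → write c, move -1, go to q2
q2 | _[c]cbbcbb   read c → write c, move +1, go to q2
q2 | _c[c]bbcbb   read c → write c, move +1, go to q2
q2 | _cc[b]bcbb   read b → write b, move -1, go to q0
q0 | _c[c]bbcbb   read c → write b, move -1, go to q1
q1 | _[c]bbbcbb   read c → write _, move -1, go to q0
q0 | [_]_bbbcbb   read _ → write a, move +1, go to q0
q0 | a[_]bbbcbb   read _ → write a, move +1, go to q0
q0 | aa[b]bbcbb   read b → write b, move +1, go to q1
q1 | aab[b]bcbb   read b → write c, move -1, go to q2
q2 | aa[b]cbcbb   read b → write b, move -1, go to q0
q0 | a[a]bcbcbb   read a → write _, move -1, go to q2
q2 | [a]_bcbcbb   read a → write c, move +1, go to q0
q0 | c[_]bcbcbb   read _ → write a, move +1, go to q0
q0 | ca[b]cbcbb   read b → write b, move +1, go to q1
q1 | cab[c]bcbb   read c → write _, move -1, go to q0
q0 | ca[b]_bcbb   read b → write b, move +1, go to q1
q1 | cab[_]bcbb   read _ → write a, move -1, go to q2
q2 | ca[b]abcbb   read b → write b, move -1, go to q0
q0 | c[a]babcbb   read a → write _, move -1, go to q2
q2 | [c]_babcbb   read c → write c, move +1, go to q2
q2 | c[_]babcbb   read _ → write c, move -1, go to qH
qH | [c]cbabcbb
M halts after 26 transitions.

26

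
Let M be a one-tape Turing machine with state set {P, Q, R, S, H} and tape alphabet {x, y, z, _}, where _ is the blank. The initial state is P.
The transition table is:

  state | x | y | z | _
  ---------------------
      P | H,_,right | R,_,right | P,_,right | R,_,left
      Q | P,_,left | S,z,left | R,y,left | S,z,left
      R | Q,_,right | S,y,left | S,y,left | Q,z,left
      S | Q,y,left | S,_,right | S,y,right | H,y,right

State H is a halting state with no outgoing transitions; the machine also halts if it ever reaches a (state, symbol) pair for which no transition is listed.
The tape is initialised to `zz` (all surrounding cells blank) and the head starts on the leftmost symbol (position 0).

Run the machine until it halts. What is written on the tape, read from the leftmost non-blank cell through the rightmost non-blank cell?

P | _[z]z_   read z → write _, move right, go to P
P | __[z]_   read z → write _, move right, go to P
P | ___[_]   read _ → write _, move left, go to R
R | __[_]_   read _ → write z, move left, go to Q
Q | _[_]z_   read _ → write z, move left, go to S
S | [_]zz_   read _ → write y, move right, go to H
H | y[z]z_
The non-blank tape span at halt is yzz.

yzz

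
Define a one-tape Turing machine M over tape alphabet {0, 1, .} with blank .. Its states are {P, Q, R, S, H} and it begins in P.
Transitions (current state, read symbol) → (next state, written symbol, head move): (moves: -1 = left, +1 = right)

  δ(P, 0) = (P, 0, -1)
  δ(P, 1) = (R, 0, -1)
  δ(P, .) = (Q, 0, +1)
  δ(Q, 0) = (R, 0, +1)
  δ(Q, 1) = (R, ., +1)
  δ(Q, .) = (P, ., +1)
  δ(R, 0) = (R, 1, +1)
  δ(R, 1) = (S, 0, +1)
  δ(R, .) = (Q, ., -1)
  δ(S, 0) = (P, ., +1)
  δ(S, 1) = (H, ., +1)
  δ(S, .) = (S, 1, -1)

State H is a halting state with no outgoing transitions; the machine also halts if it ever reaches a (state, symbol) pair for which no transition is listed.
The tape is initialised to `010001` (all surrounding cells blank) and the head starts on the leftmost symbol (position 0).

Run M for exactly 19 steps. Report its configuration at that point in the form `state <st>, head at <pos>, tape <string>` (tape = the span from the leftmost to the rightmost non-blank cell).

P | .[0]10001..   read 0 → write 0, move -1, go to P
P | [.]010001..   read . → write 0, move +1, go to Q
Q | 0[0]10001..   read 0 → write 0, move +1, go to R
R | 00[1]0001..   read 1 → write 0, move +1, go to S
S | 000[0]001..   read 0 → write ., move +1, go to P
P | 000.[0]01..   read 0 → write 0, move -1, go to P
P | 000[.]001..   read . → write 0, move +1, go to Q
Q | 0000[0]01..   read 0 → write 0, move +1, go to R
R | 00000[0]1..   read 0 → write 1, move +1, go to R
R | 000001[1]..   read 1 → write 0, move +1, go to S
S | 0000010[.].   read . → write 1, move -1, go to S
S | 000001[0]1.   read 0 → write ., move +1, go to P
P | 000001.[1].   read 1 → write 0, move -1, go to R
R | 000001[.]0.   read . → write ., move -1, go to Q
Q | 00000[1].0.   read 1 → write ., move +1, go to R
R | 00000.[.]0.   read . → write ., move -1, go to Q
Q | 00000[.].0.   read . → write ., move +1, go to P
P | 00000.[.]0.   read . → write 0, move +1, go to Q
Q | 00000.0[0].   read 0 → write 0, move +1, go to R
R | 00000.00[.]
After 19 steps: state R, head at 7, tape 00000.00.

state R, head at 7, tape 00000.00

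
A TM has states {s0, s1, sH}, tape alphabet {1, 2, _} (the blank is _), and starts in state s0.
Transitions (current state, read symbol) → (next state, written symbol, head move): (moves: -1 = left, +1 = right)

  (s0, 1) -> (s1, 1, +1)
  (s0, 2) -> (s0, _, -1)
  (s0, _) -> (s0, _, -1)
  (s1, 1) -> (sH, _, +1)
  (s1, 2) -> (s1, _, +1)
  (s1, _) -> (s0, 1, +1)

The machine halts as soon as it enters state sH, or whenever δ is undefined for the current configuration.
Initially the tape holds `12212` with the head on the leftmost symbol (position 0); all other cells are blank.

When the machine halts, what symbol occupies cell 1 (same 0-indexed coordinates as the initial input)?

state=s0 head=0 tape=[1]2212   (s0,1)→(s1,1,+1)
state=s1 head=1 tape=1[2]212   (s1,2)→(s1,_,+1)
state=s1 head=2 tape=1_[2]12   (s1,2)→(s1,_,+1)
state=s1 head=3 tape=1__[1]2   (s1,1)→(sH,_,+1)
state=sH head=4 tape=1___[2]
Cell 1 holds _ when M halts.

_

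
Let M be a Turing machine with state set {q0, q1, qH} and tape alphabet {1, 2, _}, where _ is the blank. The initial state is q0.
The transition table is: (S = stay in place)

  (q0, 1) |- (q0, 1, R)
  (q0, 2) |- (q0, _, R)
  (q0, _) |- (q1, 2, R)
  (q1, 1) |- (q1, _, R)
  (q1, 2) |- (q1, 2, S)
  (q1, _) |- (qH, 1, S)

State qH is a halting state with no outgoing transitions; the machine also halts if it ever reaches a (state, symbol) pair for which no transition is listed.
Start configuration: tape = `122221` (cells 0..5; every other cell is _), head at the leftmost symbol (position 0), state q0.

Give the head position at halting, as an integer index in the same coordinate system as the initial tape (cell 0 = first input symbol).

7

q0 | [1]22221__   read 1 → write 1, move R, go to q0
q0 | 1[2]2221__   read 2 → write _, move R, go to q0
q0 | 1_[2]221__   read 2 → write _, move R, go to q0
q0 | 1__[2]21__   read 2 → write _, move R, go to q0
q0 | 1___[2]1__   read 2 → write _, move R, go to q0
q0 | 1____[1]__   read 1 → write 1, move R, go to q0
q0 | 1____1[_]_   read _ → write 2, move R, go to q1
q1 | 1____12[_]   read _ → write 1, move S, go to qH
qH | 1____12[1]
At halt the head is at cell 7.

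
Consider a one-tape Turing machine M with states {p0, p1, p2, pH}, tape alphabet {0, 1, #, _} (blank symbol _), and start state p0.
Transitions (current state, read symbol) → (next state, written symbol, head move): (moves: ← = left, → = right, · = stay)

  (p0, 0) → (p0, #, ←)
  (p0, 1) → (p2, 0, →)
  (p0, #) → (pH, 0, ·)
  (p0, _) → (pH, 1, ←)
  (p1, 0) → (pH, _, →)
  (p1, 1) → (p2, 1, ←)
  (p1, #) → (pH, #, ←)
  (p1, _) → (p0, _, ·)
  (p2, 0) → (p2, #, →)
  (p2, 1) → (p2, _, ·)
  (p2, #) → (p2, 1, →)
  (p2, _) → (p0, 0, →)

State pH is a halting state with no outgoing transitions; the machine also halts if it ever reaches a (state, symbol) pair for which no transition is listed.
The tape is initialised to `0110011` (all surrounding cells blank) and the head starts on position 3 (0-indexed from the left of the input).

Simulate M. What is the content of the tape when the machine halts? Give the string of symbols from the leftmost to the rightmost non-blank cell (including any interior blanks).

p0 | 011[0]011__   read 0 → write #, move ←, go to p0
p0 | 01[1]#011__   read 1 → write 0, move →, go to p2
p2 | 010[#]011__   read # → write 1, move →, go to p2
p2 | 0101[0]11__   read 0 → write #, move →, go to p2
p2 | 0101#[1]1__   read 1 → write _, move ·, go to p2
p2 | 0101#[_]1__   read _ → write 0, move →, go to p0
p0 | 0101#0[1]__   read 1 → write 0, move →, go to p2
p2 | 0101#00[_]_   read _ → write 0, move →, go to p0
p0 | 0101#000[_]   read _ → write 1, move ←, go to pH
pH | 0101#00[0]1
The non-blank tape span at halt is 0101#0001.

0101#0001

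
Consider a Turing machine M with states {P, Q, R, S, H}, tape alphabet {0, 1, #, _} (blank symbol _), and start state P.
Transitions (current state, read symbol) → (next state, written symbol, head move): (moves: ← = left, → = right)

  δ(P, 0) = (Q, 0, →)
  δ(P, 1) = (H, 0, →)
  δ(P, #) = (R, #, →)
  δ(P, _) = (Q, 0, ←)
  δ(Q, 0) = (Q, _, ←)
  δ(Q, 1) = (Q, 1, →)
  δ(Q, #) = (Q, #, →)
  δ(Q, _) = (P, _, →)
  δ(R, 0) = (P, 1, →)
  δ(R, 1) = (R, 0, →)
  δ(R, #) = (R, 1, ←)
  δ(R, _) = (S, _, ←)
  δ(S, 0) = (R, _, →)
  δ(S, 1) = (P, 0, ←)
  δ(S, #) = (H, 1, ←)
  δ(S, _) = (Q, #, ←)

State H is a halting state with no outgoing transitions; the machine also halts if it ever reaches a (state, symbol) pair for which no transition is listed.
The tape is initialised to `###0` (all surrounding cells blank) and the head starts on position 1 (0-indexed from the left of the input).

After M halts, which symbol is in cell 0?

P | ___#[#]#0   read # → write #, move →, go to R
R | ___##[#]0   read # → write 1, move ←, go to R
R | ___#[#]10   read # → write 1, move ←, go to R
R | ___[#]110   read # → write 1, move ←, go to R
R | __[_]1110   read _ → write _, move ←, go to S
S | _[_]_1110   read _ → write #, move ←, go to Q
Q | [_]#_1110   read _ → write _, move →, go to P
P | _[#]_1110   read # → write #, move →, go to R
R | _#[_]1110   read _ → write _, move ←, go to S
S | _[#]_1110   read # → write 1, move ←, go to H
H | [_]1_1110
Cell 0 holds 1 when M halts.

1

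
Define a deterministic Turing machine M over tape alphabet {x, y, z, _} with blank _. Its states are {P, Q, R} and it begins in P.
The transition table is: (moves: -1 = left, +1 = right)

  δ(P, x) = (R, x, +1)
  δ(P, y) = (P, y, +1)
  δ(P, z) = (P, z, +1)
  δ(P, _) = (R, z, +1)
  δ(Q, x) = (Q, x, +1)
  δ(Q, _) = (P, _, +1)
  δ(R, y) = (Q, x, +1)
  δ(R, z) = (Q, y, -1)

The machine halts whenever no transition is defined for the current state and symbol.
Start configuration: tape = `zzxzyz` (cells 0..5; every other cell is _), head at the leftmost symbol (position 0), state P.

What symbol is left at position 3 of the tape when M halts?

state=P head=0 tape=[z]zxzyz   (P,z)→(P,z,+1)
state=P head=1 tape=z[z]xzyz   (P,z)→(P,z,+1)
state=P head=2 tape=zz[x]zyz   (P,x)→(R,x,+1)
state=R head=3 tape=zzx[z]yz   (R,z)→(Q,y,-1)
state=Q head=2 tape=zz[x]yyz   (Q,x)→(Q,x,+1)
state=Q head=3 tape=zzx[y]yz
Cell 3 holds y when M halts.

y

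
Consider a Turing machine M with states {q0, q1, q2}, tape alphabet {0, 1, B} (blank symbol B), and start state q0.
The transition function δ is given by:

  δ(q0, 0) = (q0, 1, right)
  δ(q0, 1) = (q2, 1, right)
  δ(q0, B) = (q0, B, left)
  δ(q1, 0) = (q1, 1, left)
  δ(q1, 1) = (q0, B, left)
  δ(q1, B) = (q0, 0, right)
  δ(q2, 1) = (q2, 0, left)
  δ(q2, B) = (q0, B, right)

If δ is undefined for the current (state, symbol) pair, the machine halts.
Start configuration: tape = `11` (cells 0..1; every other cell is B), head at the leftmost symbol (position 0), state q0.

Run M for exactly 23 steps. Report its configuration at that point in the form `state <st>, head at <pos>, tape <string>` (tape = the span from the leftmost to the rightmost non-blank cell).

state q0, head at 1, tape 11

state=q0 head=0 tape=B[1]1BB   (q0,1)→(q2,1,right)
state=q2 head=1 tape=B1[1]BB   (q2,1)→(q2,0,left)
state=q2 head=0 tape=B[1]0BB   (q2,1)→(q2,0,left)
state=q2 head=-1 tape=[B]00BB   (q2,B)→(q0,B,right)
state=q0 head=0 tape=B[0]0BB   (q0,0)→(q0,1,right)
state=q0 head=1 tape=B1[0]BB   (q0,0)→(q0,1,right)
state=q0 head=2 tape=B11[B]B   (q0,B)→(q0,B,left)
state=q0 head=1 tape=B1[1]BB   (q0,1)→(q2,1,right)
state=q2 head=2 tape=B11[B]B   (q2,B)→(q0,B,right)
state=q0 head=3 tape=B11B[B]   (q0,B)→(q0,B,left)
state=q0 head=2 tape=B11[B]B   (q0,B)→(q0,B,left)
state=q0 head=1 tape=B1[1]BB   (q0,1)→(q2,1,right)
state=q2 head=2 tape=B11[B]B   (q2,B)→(q0,B,right)
state=q0 head=3 tape=B11B[B]   (q0,B)→(q0,B,left)
state=q0 head=2 tape=B11[B]B   (q0,B)→(q0,B,left)
state=q0 head=1 tape=B1[1]BB   (q0,1)→(q2,1,right)
state=q2 head=2 tape=B11[B]B   (q2,B)→(q0,B,right)
state=q0 head=3 tape=B11B[B]   (q0,B)→(q0,B,left)
state=q0 head=2 tape=B11[B]B   (q0,B)→(q0,B,left)
state=q0 head=1 tape=B1[1]BB   (q0,1)→(q2,1,right)
state=q2 head=2 tape=B11[B]B   (q2,B)→(q0,B,right)
state=q0 head=3 tape=B11B[B]   (q0,B)→(q0,B,left)
state=q0 head=2 tape=B11[B]B   (q0,B)→(q0,B,left)
state=q0 head=1 tape=B1[1]BB
After 23 steps: state q0, head at 1, tape 11.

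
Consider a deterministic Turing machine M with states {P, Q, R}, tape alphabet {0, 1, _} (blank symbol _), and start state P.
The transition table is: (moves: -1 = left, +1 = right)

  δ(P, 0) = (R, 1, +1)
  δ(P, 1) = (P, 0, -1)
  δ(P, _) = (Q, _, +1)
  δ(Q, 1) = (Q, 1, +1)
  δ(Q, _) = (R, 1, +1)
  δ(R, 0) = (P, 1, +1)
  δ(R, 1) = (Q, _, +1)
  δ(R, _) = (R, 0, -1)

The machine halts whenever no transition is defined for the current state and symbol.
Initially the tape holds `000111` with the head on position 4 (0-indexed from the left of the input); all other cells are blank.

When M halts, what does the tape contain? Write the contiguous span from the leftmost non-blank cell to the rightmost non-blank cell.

00111__0

P | 0001[1]1__   read 1 → write 0, move -1, go to P
P | 000[1]01__   read 1 → write 0, move -1, go to P
P | 00[0]001__   read 0 → write 1, move +1, go to R
R | 001[0]01__   read 0 → write 1, move +1, go to P
P | 0011[0]1__   read 0 → write 1, move +1, go to R
R | 00111[1]__   read 1 → write _, move +1, go to Q
Q | 00111_[_]_   read _ → write 1, move +1, go to R
R | 00111_1[_]   read _ → write 0, move -1, go to R
R | 00111_[1]0   read 1 → write _, move +1, go to Q
Q | 00111__[0]
The non-blank tape span at halt is 00111__0.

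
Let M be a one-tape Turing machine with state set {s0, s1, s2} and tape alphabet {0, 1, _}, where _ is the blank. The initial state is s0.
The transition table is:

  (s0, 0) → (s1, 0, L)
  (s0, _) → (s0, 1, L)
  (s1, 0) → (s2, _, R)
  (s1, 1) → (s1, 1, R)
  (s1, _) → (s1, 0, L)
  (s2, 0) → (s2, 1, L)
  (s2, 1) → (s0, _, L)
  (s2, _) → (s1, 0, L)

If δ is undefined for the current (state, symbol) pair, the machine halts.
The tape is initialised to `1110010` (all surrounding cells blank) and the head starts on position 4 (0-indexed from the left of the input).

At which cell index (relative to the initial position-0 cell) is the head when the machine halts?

s0 | 1110[0]10   read 0 → write 0, move L, go to s1
s1 | 111[0]010   read 0 → write _, move R, go to s2
s2 | 111_[0]10   read 0 → write 1, move L, go to s2
s2 | 111[_]110   read _ → write 0, move L, go to s1
s1 | 11[1]0110   read 1 → write 1, move R, go to s1
s1 | 111[0]110   read 0 → write _, move R, go to s2
s2 | 111_[1]10   read 1 → write _, move L, go to s0
s0 | 111[_]_10   read _ → write 1, move L, go to s0
s0 | 11[1]1_10
At halt the head is at cell 2.

2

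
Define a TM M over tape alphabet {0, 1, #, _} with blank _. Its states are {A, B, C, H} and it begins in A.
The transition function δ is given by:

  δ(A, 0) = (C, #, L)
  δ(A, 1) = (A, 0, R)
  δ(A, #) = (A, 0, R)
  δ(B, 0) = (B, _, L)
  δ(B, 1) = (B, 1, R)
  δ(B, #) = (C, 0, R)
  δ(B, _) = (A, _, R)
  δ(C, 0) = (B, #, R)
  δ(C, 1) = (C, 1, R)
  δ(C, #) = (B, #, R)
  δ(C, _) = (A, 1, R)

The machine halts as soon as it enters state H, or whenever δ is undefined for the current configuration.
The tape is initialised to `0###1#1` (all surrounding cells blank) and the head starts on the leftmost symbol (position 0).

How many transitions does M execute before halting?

state=A head=0 tape=_[0]###1#1_   (A,0)→(C,#,L)
state=C head=-1 tape=[_]####1#1_   (C,_)→(A,1,R)
state=A head=0 tape=1[#]###1#1_   (A,#)→(A,0,R)
state=A head=1 tape=10[#]##1#1_   (A,#)→(A,0,R)
state=A head=2 tape=100[#]#1#1_   (A,#)→(A,0,R)
state=A head=3 tape=1000[#]1#1_   (A,#)→(A,0,R)
state=A head=4 tape=10000[1]#1_   (A,1)→(A,0,R)
state=A head=5 tape=100000[#]1_   (A,#)→(A,0,R)
state=A head=6 tape=1000000[1]_   (A,1)→(A,0,R)
state=A head=7 tape=10000000[_]
M halts after 9 transitions.

9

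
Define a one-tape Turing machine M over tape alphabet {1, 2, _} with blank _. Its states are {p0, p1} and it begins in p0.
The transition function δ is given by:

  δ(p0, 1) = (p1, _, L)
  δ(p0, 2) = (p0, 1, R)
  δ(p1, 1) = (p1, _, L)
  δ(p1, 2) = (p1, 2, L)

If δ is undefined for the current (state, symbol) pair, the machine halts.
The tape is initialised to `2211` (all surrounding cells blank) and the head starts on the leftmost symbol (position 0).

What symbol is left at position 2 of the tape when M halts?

_

p0 | _[2]211   read 2 → write 1, move R, go to p0
p0 | _1[2]11   read 2 → write 1, move R, go to p0
p0 | _11[1]1   read 1 → write _, move L, go to p1
p1 | _1[1]_1   read 1 → write _, move L, go to p1
p1 | _[1]__1   read 1 → write _, move L, go to p1
p1 | [_]___1
Cell 2 holds _ when M halts.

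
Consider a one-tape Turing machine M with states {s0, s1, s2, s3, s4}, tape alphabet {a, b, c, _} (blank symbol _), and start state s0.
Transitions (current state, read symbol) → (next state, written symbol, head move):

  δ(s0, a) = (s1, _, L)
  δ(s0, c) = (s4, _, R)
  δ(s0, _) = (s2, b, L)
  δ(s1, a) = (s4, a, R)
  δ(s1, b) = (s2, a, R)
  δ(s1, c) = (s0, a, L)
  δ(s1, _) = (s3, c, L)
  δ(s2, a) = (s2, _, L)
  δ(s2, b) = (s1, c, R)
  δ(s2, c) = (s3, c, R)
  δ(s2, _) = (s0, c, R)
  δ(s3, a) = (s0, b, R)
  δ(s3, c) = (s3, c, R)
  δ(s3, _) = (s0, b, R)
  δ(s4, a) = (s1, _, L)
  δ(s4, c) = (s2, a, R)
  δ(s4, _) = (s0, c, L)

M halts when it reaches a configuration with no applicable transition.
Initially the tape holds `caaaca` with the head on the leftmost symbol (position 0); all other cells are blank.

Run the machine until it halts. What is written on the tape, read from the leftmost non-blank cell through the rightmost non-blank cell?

cacacccacb

s0 | _[c]aaaca___   read c → write _, move R, go to s4
s4 | __[a]aaca___   read a → write _, move L, go to s1
s1 | _[_]_aaca___   read _ → write c, move L, go to s3
s3 | [_]c_aaca___   read _ → write b, move R, go to s0
s0 | b[c]_aaca___   read c → write _, move R, go to s4
s4 | b_[_]aaca___   read _ → write c, move L, go to s0
s0 | b[_]caaca___   read _ → write b, move L, go to s2
s2 | [b]bcaaca___   read b → write c, move R, go to s1
s1 | c[b]caaca___   read b → write a, move R, go to s2
s2 | ca[c]aaca___   read c → write c, move R, go to s3
s3 | cac[a]aca___   read a → write b, move R, go to s0
s0 | cacb[a]ca___   read a → write _, move L, go to s1
s1 | cac[b]_ca___   read b → write a, move R, go to s2
s2 | caca[_]ca___   read _ → write c, move R, go to s0
s0 | cacac[c]a___   read c → write _, move R, go to s4
s4 | cacac_[a]___   read a → write _, move L, go to s1
s1 | cacac[_]____   read _ → write c, move L, go to s3
s3 | caca[c]c____   read c → write c, move R, go to s3
s3 | cacac[c]____   read c → write c, move R, go to s3
s3 | cacacc[_]___   read _ → write b, move R, go to s0
s0 | cacaccb[_]__   read _ → write b, move L, go to s2
s2 | cacacc[b]b__   read b → write c, move R, go to s1
s1 | cacaccc[b]__   read b → write a, move R, go to s2
s2 | cacaccca[_]_   read _ → write c, move R, go to s0
s0 | cacacccac[_]   read _ → write b, move L, go to s2
s2 | cacaccca[c]b   read c → write c, move R, go to s3
s3 | cacacccac[b]
The non-blank tape span at halt is cacacccacb.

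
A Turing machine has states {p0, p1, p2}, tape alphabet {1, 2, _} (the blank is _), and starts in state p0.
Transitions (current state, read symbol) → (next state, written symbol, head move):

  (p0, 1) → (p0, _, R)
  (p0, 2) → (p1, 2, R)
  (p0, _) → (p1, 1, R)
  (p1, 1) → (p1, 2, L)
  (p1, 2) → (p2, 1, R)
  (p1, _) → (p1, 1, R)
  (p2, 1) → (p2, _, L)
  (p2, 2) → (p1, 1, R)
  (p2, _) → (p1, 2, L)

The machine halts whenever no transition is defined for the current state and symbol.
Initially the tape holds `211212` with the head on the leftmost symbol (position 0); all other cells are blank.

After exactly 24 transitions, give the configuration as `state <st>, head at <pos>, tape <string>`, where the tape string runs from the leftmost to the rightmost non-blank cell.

state p2, head at 4, tape 11111122

p0 | __[2]11212   read 2 → write 2, move R, go to p1
p1 | __2[1]1212   read 1 → write 2, move L, go to p1
p1 | __[2]21212   read 2 → write 1, move R, go to p2
p2 | __1[2]1212   read 2 → write 1, move R, go to p1
p1 | __11[1]212   read 1 → write 2, move L, go to p1
p1 | __1[1]2212   read 1 → write 2, move L, go to p1
p1 | __[1]22212   read 1 → write 2, move L, go to p1
p1 | _[_]222212   read _ → write 1, move R, go to p1
p1 | _1[2]22212   read 2 → write 1, move R, go to p2
p2 | _11[2]2212   read 2 → write 1, move R, go to p1
p1 | _111[2]212   read 2 → write 1, move R, go to p2
p2 | _1111[2]12   read 2 → write 1, move R, go to p1
p1 | _11111[1]2   read 1 → write 2, move L, go to p1
p1 | _1111[1]22   read 1 → write 2, move L, go to p1
p1 | _111[1]222   read 1 → write 2, move L, go to p1
p1 | _11[1]2222   read 1 → write 2, move L, go to p1
p1 | _1[1]22222   read 1 → write 2, move L, go to p1
p1 | _[1]222222   read 1 → write 2, move L, go to p1
p1 | [_]2222222   read _ → write 1, move R, go to p1
p1 | 1[2]222222   read 2 → write 1, move R, go to p2
p2 | 11[2]22222   read 2 → write 1, move R, go to p1
p1 | 111[2]2222   read 2 → write 1, move R, go to p2
p2 | 1111[2]222   read 2 → write 1, move R, go to p1
p1 | 11111[2]22   read 2 → write 1, move R, go to p2
p2 | 111111[2]2
After 24 steps: state p2, head at 4, tape 11111122.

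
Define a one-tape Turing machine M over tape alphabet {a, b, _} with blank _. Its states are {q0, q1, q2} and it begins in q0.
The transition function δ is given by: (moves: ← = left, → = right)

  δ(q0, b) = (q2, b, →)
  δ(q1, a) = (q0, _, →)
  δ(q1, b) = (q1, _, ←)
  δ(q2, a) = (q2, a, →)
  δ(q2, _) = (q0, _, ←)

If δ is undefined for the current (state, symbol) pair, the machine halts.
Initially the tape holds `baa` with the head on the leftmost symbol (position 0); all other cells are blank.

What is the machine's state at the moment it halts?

q0

q0 | [b]aa_   read b → write b, move →, go to q2
q2 | b[a]a_   read a → write a, move →, go to q2
q2 | ba[a]_   read a → write a, move →, go to q2
q2 | baa[_]   read _ → write _, move ←, go to q0
q0 | ba[a]_
No transition is defined for (q0, a); M halts in state q0.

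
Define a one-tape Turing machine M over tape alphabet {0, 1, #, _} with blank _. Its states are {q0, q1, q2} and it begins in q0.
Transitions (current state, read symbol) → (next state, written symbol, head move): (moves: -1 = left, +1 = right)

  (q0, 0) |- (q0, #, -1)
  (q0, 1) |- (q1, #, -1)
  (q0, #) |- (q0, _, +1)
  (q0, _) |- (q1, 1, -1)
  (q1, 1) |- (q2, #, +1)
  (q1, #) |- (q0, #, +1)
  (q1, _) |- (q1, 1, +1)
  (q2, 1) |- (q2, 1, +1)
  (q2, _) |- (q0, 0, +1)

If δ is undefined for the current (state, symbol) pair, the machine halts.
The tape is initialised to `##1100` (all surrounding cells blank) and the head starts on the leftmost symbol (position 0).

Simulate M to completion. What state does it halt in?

q0 | [#]#1100   read # → write _, move +1, go to q0
q0 | _[#]1100   read # → write _, move +1, go to q0
q0 | __[1]100   read 1 → write #, move -1, go to q1
q1 | _[_]#100   read _ → write 1, move +1, go to q1
q1 | _1[#]100   read # → write #, move +1, go to q0
q0 | _1#[1]00   read 1 → write #, move -1, go to q1
q1 | _1[#]#00   read # → write #, move +1, go to q0
q0 | _1#[#]00   read # → write _, move +1, go to q0
q0 | _1#_[0]0   read 0 → write #, move -1, go to q0
q0 | _1#[_]#0   read _ → write 1, move -1, go to q1
q1 | _1[#]1#0   read # → write #, move +1, go to q0
q0 | _1#[1]#0   read 1 → write #, move -1, go to q1
q1 | _1[#]##0   read # → write #, move +1, go to q0
q0 | _1#[#]#0   read # → write _, move +1, go to q0
q0 | _1#_[#]0   read # → write _, move +1, go to q0
q0 | _1#__[0]   read 0 → write #, move -1, go to q0
q0 | _1#_[_]#   read _ → write 1, move -1, go to q1
q1 | _1#[_]1#   read _ → write 1, move +1, go to q1
q1 | _1#1[1]#   read 1 → write #, move +1, go to q2
q2 | _1#1#[#]
No transition is defined for (q2, #); M halts in state q2.

q2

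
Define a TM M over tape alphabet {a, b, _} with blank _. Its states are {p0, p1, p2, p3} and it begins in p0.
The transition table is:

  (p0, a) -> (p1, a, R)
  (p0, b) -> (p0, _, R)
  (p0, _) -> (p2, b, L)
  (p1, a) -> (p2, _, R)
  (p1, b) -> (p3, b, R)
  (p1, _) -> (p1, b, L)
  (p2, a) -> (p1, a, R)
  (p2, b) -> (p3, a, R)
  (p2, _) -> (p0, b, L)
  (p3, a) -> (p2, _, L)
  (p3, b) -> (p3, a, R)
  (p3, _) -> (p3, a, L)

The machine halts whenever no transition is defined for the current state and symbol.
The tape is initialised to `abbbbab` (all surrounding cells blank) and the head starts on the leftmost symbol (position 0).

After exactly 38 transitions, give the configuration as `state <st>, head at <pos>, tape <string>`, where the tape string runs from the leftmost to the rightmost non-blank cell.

state=p0 head=0 tape=[a]bbbbab__   (p0,a)→(p1,a,R)
state=p1 head=1 tape=a[b]bbbab__   (p1,b)→(p3,b,R)
state=p3 head=2 tape=ab[b]bbab__   (p3,b)→(p3,a,R)
state=p3 head=3 tape=aba[b]bab__   (p3,b)→(p3,a,R)
state=p3 head=4 tape=abaa[b]ab__   (p3,b)→(p3,a,R)
state=p3 head=5 tape=abaaa[a]b__   (p3,a)→(p2,_,L)
state=p2 head=4 tape=abaa[a]_b__   (p2,a)→(p1,a,R)
state=p1 head=5 tape=abaaa[_]b__   (p1,_)→(p1,b,L)
state=p1 head=4 tape=abaa[a]bb__   (p1,a)→(p2,_,R)
state=p2 head=5 tape=abaa_[b]b__   (p2,b)→(p3,a,R)
state=p3 head=6 tape=abaa_a[b]__   (p3,b)→(p3,a,R)
state=p3 head=7 tape=abaa_aa[_]_   (p3,_)→(p3,a,L)
state=p3 head=6 tape=abaa_a[a]a_   (p3,a)→(p2,_,L)
state=p2 head=5 tape=abaa_[a]_a_   (p2,a)→(p1,a,R)
state=p1 head=6 tape=abaa_a[_]a_   (p1,_)→(p1,b,L)
state=p1 head=5 tape=abaa_[a]ba_   (p1,a)→(p2,_,R)
state=p2 head=6 tape=abaa__[b]a_   (p2,b)→(p3,a,R)
state=p3 head=7 tape=abaa__a[a]_   (p3,a)→(p2,_,L)
state=p2 head=6 tape=abaa__[a]__   (p2,a)→(p1,a,R)
state=p1 head=7 tape=abaa__a[_]_   (p1,_)→(p1,b,L)
state=p1 head=6 tape=abaa__[a]b_   (p1,a)→(p2,_,R)
state=p2 head=7 tape=abaa___[b]_   (p2,b)→(p3,a,R)
state=p3 head=8 tape=abaa___a[_]   (p3,_)→(p3,a,L)
state=p3 head=7 tape=abaa___[a]a   (p3,a)→(p2,_,L)
state=p2 head=6 tape=abaa__[_]_a   (p2,_)→(p0,b,L)
state=p0 head=5 tape=abaa_[_]b_a   (p0,_)→(p2,b,L)
state=p2 head=4 tape=abaa[_]bb_a   (p2,_)→(p0,b,L)
state=p0 head=3 tape=aba[a]bbb_a   (p0,a)→(p1,a,R)
state=p1 head=4 tape=abaa[b]bb_a   (p1,b)→(p3,b,R)
state=p3 head=5 tape=abaab[b]b_a   (p3,b)→(p3,a,R)
state=p3 head=6 tape=abaaba[b]_a   (p3,b)→(p3,a,R)
state=p3 head=7 tape=abaabaa[_]a   (p3,_)→(p3,a,L)
state=p3 head=6 tape=abaaba[a]aa   (p3,a)→(p2,_,L)
state=p2 head=5 tape=abaab[a]_aa   (p2,a)→(p1,a,R)
state=p1 head=6 tape=abaaba[_]aa   (p1,_)→(p1,b,L)
state=p1 head=5 tape=abaab[a]baa   (p1,a)→(p2,_,R)
state=p2 head=6 tape=abaab_[b]aa   (p2,b)→(p3,a,R)
state=p3 head=7 tape=abaab_a[a]a   (p3,a)→(p2,_,L)
state=p2 head=6 tape=abaab_[a]_a
After 38 steps: state p2, head at 6, tape abaab_a_a.

state p2, head at 6, tape abaab_a_a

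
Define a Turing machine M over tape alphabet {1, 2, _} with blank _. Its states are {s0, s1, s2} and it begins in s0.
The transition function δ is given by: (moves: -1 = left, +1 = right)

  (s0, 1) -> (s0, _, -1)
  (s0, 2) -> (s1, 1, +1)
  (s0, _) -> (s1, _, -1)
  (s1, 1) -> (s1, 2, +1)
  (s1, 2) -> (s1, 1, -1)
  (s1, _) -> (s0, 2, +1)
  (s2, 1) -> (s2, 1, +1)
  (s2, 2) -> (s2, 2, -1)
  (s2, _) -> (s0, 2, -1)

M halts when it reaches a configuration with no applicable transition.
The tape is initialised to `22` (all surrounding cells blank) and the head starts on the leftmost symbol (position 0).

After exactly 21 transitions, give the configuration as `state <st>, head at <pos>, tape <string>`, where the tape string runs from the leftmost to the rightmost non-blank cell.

state s1, head at 1, tape 1111

s0 | _[2]2__   read 2 → write 1, move +1, go to s1
s1 | _1[2]__   read 2 → write 1, move -1, go to s1
s1 | _[1]1__   read 1 → write 2, move +1, go to s1
s1 | _2[1]__   read 1 → write 2, move +1, go to s1
s1 | _22[_]_   read _ → write 2, move +1, go to s0
s0 | _222[_]   read _ → write _, move -1, go to s1
s1 | _22[2]_   read 2 → write 1, move -1, go to s1
s1 | _2[2]1_   read 2 → write 1, move -1, go to s1
s1 | _[2]11_   read 2 → write 1, move -1, go to s1
s1 | [_]111_   read _ → write 2, move +1, go to s0
s0 | 2[1]11_   read 1 → write _, move -1, go to s0
s0 | [2]_11_   read 2 → write 1, move +1, go to s1
s1 | 1[_]11_   read _ → write 2, move +1, go to s0
s0 | 12[1]1_   read 1 → write _, move -1, go to s0
s0 | 1[2]_1_   read 2 → write 1, move +1, go to s1
s1 | 11[_]1_   read _ → write 2, move +1, go to s0
s0 | 112[1]_   read 1 → write _, move -1, go to s0
s0 | 11[2]__   read 2 → write 1, move +1, go to s1
s1 | 111[_]_   read _ → write 2, move +1, go to s0
s0 | 1112[_]   read _ → write _, move -1, go to s1
s1 | 111[2]_   read 2 → write 1, move -1, go to s1
s1 | 11[1]1_
After 21 steps: state s1, head at 1, tape 1111.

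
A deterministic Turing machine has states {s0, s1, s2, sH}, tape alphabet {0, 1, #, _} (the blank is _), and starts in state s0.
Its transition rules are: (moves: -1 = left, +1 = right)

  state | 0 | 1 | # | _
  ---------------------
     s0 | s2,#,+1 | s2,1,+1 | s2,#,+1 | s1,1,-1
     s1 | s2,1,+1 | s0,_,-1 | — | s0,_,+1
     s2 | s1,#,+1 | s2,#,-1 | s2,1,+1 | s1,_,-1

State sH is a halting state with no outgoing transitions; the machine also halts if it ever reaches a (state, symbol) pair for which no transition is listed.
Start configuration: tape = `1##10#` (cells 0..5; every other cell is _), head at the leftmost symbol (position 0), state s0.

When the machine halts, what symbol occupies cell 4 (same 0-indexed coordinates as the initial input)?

state=s0 head=0 tape=__[1]##10#   (s0,1)→(s2,1,+1)
state=s2 head=1 tape=__1[#]#10#   (s2,#)→(s2,1,+1)
state=s2 head=2 tape=__11[#]10#   (s2,#)→(s2,1,+1)
state=s2 head=3 tape=__111[1]0#   (s2,1)→(s2,#,-1)
state=s2 head=2 tape=__11[1]#0#   (s2,1)→(s2,#,-1)
state=s2 head=1 tape=__1[1]##0#   (s2,1)→(s2,#,-1)
state=s2 head=0 tape=__[1]###0#   (s2,1)→(s2,#,-1)
state=s2 head=-1 tape=_[_]####0#   (s2,_)→(s1,_,-1)
state=s1 head=-2 tape=[_]_####0#   (s1,_)→(s0,_,+1)
state=s0 head=-1 tape=_[_]####0#   (s0,_)→(s1,1,-1)
state=s1 head=-2 tape=[_]1####0#   (s1,_)→(s0,_,+1)
state=s0 head=-1 tape=_[1]####0#   (s0,1)→(s2,1,+1)
state=s2 head=0 tape=_1[#]###0#   (s2,#)→(s2,1,+1)
state=s2 head=1 tape=_11[#]##0#   (s2,#)→(s2,1,+1)
state=s2 head=2 tape=_111[#]#0#   (s2,#)→(s2,1,+1)
state=s2 head=3 tape=_1111[#]0#   (s2,#)→(s2,1,+1)
state=s2 head=4 tape=_11111[0]#   (s2,0)→(s1,#,+1)
state=s1 head=5 tape=_11111#[#]
Cell 4 holds # when M halts.

#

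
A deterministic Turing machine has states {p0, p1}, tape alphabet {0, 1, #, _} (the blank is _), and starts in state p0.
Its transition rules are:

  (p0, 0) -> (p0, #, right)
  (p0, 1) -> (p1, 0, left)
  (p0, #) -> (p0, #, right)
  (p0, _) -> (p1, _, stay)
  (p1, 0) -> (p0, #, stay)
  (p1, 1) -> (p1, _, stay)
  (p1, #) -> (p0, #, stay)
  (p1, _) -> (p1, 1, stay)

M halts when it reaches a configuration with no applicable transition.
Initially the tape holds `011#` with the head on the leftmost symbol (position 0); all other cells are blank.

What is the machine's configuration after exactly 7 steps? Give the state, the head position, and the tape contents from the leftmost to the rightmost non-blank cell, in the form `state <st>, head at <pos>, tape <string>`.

p0 | [0]11#   read 0 → write #, move right, go to p0
p0 | #[1]1#   read 1 → write 0, move left, go to p1
p1 | [#]01#   read # → write #, move stay, go to p0
p0 | [#]01#   read # → write #, move right, go to p0
p0 | #[0]1#   read 0 → write #, move right, go to p0
p0 | ##[1]#   read 1 → write 0, move left, go to p1
p1 | #[#]0#   read # → write #, move stay, go to p0
p0 | #[#]0#
After 7 steps: state p0, head at 1, tape ##0#.

state p0, head at 1, tape ##0#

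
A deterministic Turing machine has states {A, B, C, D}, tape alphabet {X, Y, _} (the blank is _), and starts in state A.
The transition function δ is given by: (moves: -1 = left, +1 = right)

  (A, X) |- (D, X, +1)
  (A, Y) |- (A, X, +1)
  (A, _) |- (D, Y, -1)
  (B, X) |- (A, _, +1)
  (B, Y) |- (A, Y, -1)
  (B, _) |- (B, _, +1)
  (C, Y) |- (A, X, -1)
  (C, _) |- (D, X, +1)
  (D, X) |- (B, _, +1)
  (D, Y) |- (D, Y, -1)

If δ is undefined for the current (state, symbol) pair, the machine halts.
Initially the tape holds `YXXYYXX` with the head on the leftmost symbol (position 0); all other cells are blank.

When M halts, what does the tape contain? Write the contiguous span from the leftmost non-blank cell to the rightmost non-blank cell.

YYYYYXX

A | _[Y]XXYYXX   read Y → write X, move +1, go to A
A | _X[X]XYYXX   read X → write X, move +1, go to D
D | _XX[X]YYXX   read X → write _, move +1, go to B
B | _XX_[Y]YXX   read Y → write Y, move -1, go to A
A | _XX[_]YYXX   read _ → write Y, move -1, go to D
D | _X[X]YYYXX   read X → write _, move +1, go to B
B | _X_[Y]YYXX   read Y → write Y, move -1, go to A
A | _X[_]YYYXX   read _ → write Y, move -1, go to D
D | _[X]YYYYXX   read X → write _, move +1, go to B
B | __[Y]YYYXX   read Y → write Y, move -1, go to A
A | _[_]YYYYXX   read _ → write Y, move -1, go to D
D | [_]YYYYYXX
The non-blank tape span at halt is YYYYYXX.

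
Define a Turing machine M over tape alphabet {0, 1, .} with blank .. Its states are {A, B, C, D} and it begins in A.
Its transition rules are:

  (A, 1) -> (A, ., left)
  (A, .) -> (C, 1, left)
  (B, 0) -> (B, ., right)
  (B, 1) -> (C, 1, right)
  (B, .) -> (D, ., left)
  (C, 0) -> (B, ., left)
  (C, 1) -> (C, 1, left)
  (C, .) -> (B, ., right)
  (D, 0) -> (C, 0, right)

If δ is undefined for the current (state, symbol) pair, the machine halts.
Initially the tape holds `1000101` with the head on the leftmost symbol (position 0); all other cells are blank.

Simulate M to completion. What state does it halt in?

state=A head=0 tape=..[1]000101..   (A,1)→(A,.,left)
state=A head=-1 tape=.[.].000101..   (A,.)→(C,1,left)
state=C head=-2 tape=[.]1.000101..   (C,.)→(B,.,right)
state=B head=-1 tape=.[1].000101..   (B,1)→(C,1,right)
state=C head=0 tape=.1[.]000101..   (C,.)→(B,.,right)
state=B head=1 tape=.1.[0]00101..   (B,0)→(B,.,right)
state=B head=2 tape=.1..[0]0101..   (B,0)→(B,.,right)
state=B head=3 tape=.1...[0]101..   (B,0)→(B,.,right)
state=B head=4 tape=.1....[1]01..   (B,1)→(C,1,right)
state=C head=5 tape=.1....1[0]1..   (C,0)→(B,.,left)
state=B head=4 tape=.1....[1].1..   (B,1)→(C,1,right)
state=C head=5 tape=.1....1[.]1..   (C,.)→(B,.,right)
state=B head=6 tape=.1....1.[1]..   (B,1)→(C,1,right)
state=C head=7 tape=.1....1.1[.].   (C,.)→(B,.,right)
state=B head=8 tape=.1....1.1.[.]   (B,.)→(D,.,left)
state=D head=7 tape=.1....1.1[.].
No transition is defined for (D, .); M halts in state D.

D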